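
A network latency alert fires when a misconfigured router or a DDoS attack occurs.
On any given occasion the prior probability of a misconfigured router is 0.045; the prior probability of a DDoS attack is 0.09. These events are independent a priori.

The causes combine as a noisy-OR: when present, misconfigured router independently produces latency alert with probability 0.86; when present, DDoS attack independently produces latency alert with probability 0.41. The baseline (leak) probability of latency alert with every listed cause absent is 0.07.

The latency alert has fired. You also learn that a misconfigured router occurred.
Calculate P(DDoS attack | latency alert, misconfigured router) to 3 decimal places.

P(DDoS attack | latency alert, misconfigured router) ≈ 0.095

Under noisy-OR, P(latency alert | causes) = 1 − (1−0.07)·∏(1−qᵢ) over the active causes.
Numerator (weight on configurations with DDoS attack): 0.923182×0.09 = 0.083086
The normalizing constant is 0.8698×0.91 + 0.923182×0.09 = 0.874604
Posterior = 0.083086 / 0.874604 ≈ 0.095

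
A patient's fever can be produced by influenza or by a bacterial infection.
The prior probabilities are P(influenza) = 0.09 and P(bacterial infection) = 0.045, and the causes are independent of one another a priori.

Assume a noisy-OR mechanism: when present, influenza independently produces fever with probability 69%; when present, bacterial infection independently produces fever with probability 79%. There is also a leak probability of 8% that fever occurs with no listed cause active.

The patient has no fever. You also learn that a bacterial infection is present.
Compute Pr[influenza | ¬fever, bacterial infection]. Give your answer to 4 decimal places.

Under noisy-OR, P(fever | causes) = 1 − (1−0.08)·∏(1−qᵢ) over the active causes.
Sum P(¬fever|·) weighted by the priors over both values of influenza:
  P(¬fever | bacterial infection) = 0.1932*0.91 + 0.059892*0.09
        = 0.175812 + 0.005390 = 0.181202
The terms with influenza present sum to 0.005390, so
  P(influenza | ¬fever, bacterial infection) = 0.005390 / 0.181202 ≈ 0.0297

Pr[influenza | ¬fever, bacterial infection] ≈ 0.0297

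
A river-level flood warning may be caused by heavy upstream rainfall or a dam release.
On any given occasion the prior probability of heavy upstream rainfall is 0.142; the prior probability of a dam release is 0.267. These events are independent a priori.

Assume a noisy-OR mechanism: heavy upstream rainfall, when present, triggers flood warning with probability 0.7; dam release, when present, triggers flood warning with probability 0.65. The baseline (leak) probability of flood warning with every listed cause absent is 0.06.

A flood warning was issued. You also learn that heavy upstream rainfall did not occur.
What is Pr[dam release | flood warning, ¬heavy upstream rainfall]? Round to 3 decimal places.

Under noisy-OR, P(flood warning | causes) = 1 − (1−0.06)·∏(1−qᵢ) over the active causes.
By total probability over both values of dam release:
  P(flood warning | ¬heavy upstream rainfall) = 0.06·0.733 + 0.671·0.267
        = 0.043980 + 0.179157 = 0.223137
Keeping only the dam release-present terms gives 0.179157, so
  P(dam release | flood warning, ¬heavy upstream rainfall) = 0.179157 / 0.223137 ≈ 0.803

Pr[dam release | flood warning, ¬heavy upstream rainfall] ≈ 0.803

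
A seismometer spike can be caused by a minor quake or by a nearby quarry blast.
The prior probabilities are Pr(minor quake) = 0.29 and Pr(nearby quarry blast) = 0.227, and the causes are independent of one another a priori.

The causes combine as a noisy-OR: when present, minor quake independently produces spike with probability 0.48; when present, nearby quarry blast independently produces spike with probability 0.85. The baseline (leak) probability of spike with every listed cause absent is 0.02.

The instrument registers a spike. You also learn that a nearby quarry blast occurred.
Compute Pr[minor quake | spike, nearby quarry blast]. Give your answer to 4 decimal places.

Under noisy-OR, P(spike | causes) = 1 − (1−0.02)·∏(1−qᵢ) over the active causes.
P(spike | nearby quarry blast) = 0.853*0.71 + 0.92356*0.29 = 0.605630 + 0.267832 = 0.873462
The minor quake-present share is 0.92356*0.29 = 0.267832.
So P(minor quake | spike, nearby quarry blast) = 0.267832/0.873462 ≈ 0.3066.

Pr[minor quake | spike, nearby quarry blast] ≈ 0.3066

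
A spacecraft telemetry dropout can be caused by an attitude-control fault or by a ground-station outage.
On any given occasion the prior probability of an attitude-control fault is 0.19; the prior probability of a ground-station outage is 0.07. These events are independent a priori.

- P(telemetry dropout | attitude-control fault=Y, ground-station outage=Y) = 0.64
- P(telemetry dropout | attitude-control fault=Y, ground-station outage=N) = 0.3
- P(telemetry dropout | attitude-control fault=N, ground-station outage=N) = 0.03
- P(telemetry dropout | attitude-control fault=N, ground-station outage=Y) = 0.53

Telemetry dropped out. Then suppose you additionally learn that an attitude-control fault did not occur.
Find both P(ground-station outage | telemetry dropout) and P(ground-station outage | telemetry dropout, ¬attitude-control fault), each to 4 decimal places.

Enumerate the 4 (attitude-control fault, ground-station outage) configurations and weight by the priors:
  P(telemetry dropout) = 0.03*0.81*0.93 + 0.53*0.81*0.07 + 0.3*0.19*0.93 + 0.64*0.19*0.07
        = 0.022599 + 0.030051 + 0.053010 + 0.008512 = 0.114172
Configurations with ground-station outage contribute 0.038563, so
  P(ground-station outage | telemetry dropout) = 0.038563 / 0.114172 ≈ 0.3378

Now condition on the additional information:
Sum P(telemetry dropout|·) weighted by the priors over both values of ground-station outage:
  P(telemetry dropout | ¬attitude-control fault) = 0.03×0.93 + 0.53×0.07
        = 0.027900 + 0.037100 = 0.065000
The terms with ground-station outage present sum to 0.037100, so
  P(ground-station outage | telemetry dropout, ¬attitude-control fault) = 0.037100 / 0.065000 ≈ 0.5708
With attitude-control fault excluded, ground-station outage must carry more of the explanatory weight for the telemetry dropout.

P(ground-station outage | telemetry dropout) ≈ 0.3378; P(ground-station outage | telemetry dropout, ¬attitude-control fault) ≈ 0.5708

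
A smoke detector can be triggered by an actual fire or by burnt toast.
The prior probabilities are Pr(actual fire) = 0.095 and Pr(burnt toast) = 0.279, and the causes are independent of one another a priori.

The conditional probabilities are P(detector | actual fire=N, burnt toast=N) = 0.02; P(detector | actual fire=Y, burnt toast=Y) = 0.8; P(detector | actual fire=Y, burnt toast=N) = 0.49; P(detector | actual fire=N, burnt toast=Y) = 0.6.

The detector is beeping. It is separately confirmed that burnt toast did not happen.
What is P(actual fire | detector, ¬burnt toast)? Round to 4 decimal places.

P(actual fire | detector, ¬burnt toast) ≈ 0.7200

P(detector | ¬burnt toast) = 0.02×0.905 + 0.49×0.095 = 0.018100 + 0.046550 = 0.064650
Restricting to configurations with actual fire present: 0.49×0.095 = 0.046550.
P(actual fire | detector, ¬burnt toast) = 0.046550 / 0.064650 ≈ 0.7200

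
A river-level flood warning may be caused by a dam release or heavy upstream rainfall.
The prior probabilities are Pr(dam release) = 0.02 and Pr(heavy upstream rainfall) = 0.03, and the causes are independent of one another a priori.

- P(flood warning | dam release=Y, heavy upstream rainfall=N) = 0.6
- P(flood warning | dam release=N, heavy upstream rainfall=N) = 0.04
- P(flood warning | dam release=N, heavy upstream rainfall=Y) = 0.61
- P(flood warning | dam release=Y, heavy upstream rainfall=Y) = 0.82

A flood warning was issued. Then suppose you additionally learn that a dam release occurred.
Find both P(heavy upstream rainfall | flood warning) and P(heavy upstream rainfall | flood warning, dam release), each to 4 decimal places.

Sum P(flood warning|·) weighted by the priors over the 4 (dam release, heavy upstream rainfall) configurations:
  P(flood warning) = 0.04×0.98×0.97 + 0.61×0.98×0.03 + 0.6×0.02×0.97 + 0.82×0.02×0.03
        = 0.038024 + 0.017934 + 0.011640 + 0.000492 = 0.068090
The terms with heavy upstream rainfall present sum to 0.018426, so
  P(heavy upstream rainfall | flood warning) = 0.018426 / 0.068090 ≈ 0.2706

With the extra evidence:
P(flood warning | dam release) = 0.6*0.97 + 0.82*0.03 = 0.582000 + 0.024600 = 0.606600
Restricting to configurations with heavy upstream rainfall present: 0.82*0.03 = 0.024600.
So P(heavy upstream rainfall | flood warning, dam release) = 0.024600/0.606600 ≈ 0.0406.

P(heavy upstream rainfall | flood warning) ≈ 0.2706; P(heavy upstream rainfall | flood warning, dam release) ≈ 0.0406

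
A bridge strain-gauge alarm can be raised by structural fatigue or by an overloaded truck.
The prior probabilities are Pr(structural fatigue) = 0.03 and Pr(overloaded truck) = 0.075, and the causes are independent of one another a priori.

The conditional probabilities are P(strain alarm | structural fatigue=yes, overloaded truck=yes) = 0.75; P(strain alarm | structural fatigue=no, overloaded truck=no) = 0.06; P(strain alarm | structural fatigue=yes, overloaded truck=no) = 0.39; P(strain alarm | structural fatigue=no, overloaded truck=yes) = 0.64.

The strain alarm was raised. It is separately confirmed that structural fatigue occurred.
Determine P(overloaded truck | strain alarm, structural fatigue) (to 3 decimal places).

P(overloaded truck | strain alarm, structural fatigue) ≈ 0.135

Weight on overloaded truck=true, given the evidence: 0.75·0.075 = 0.056250
Normalizer over all consistent configurations: 0.39·0.925 + 0.75·0.075 = 0.417000
P(overloaded truck | strain alarm, structural fatigue) = 0.056250/0.417000 ≈ 0.135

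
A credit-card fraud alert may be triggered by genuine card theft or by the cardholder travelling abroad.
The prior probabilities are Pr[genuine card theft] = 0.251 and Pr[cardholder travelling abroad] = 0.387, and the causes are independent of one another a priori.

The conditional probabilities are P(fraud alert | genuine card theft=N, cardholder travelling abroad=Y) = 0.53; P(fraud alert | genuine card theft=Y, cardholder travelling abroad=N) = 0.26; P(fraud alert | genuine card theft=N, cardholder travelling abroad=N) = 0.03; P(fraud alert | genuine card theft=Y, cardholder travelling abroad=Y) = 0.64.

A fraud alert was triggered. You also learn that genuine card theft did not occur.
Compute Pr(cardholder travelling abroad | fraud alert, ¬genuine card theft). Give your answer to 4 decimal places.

Pr(cardholder travelling abroad | fraud alert, ¬genuine card theft) ≈ 0.9177

P(fraud alert | ¬genuine card theft) = 0.03×0.613 + 0.53×0.387 = 0.018390 + 0.205110 = 0.223500
Restricting to configurations with cardholder travelling abroad present: 0.53×0.387 = 0.205110.
So P(cardholder travelling abroad | fraud alert, ¬genuine card theft) = 0.205110/0.223500 ≈ 0.9177.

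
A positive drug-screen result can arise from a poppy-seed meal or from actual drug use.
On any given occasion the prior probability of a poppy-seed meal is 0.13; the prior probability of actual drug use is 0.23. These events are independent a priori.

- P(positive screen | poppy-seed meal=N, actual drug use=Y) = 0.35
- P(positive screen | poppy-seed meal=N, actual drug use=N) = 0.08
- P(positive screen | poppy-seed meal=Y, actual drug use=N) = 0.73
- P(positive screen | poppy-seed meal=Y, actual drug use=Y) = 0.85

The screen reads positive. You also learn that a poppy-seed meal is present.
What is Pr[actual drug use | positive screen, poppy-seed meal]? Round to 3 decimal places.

Pr[actual drug use | positive screen, poppy-seed meal] ≈ 0.258

Enumerate both values of actual drug use and weight by the priors:
  P(positive screen | poppy-seed meal) = 0.73·0.77 + 0.85·0.23
        = 0.562100 + 0.195500 = 0.757600
The terms with actual drug use present sum to 0.195500, so
  P(actual drug use | positive screen, poppy-seed meal) = 0.195500 / 0.757600 ≈ 0.258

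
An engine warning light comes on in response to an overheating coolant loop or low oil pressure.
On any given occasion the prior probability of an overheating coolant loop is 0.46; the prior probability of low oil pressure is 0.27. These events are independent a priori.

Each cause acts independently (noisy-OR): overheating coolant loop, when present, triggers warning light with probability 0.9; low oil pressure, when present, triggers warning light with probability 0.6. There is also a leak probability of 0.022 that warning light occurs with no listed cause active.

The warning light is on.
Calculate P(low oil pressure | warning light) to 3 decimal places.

Under noisy-OR, P(warning light | causes) = 1 − (1−0.022)·∏(1−qᵢ) over the active causes.
P(warning light) = 0.022·0.54·0.73 + 0.6088·0.54·0.27 + 0.9022·0.46·0.73 + 0.96088·0.46·0.27 = 0.008672 + 0.088763 + 0.302959 + 0.119341 = 0.519735
Restricting to configurations with low oil pressure present: 0.088763 + 0.119341 = 0.208104.
So P(low oil pressure | warning light) = 0.208104/0.519735 ≈ 0.400.

P(low oil pressure | warning light) ≈ 0.400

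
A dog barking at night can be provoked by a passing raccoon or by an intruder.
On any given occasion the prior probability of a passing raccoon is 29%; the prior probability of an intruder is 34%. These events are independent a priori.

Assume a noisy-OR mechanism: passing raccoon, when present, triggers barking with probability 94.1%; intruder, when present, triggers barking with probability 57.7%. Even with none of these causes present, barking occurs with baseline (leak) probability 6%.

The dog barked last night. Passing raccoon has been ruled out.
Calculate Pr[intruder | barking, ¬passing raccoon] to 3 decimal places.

Pr[intruder | barking, ¬passing raccoon] ≈ 0.838

Under noisy-OR, P(barking | causes) = 1 − (1−0.06)·∏(1−qᵢ) over the active causes.
P(barking | ¬passing raccoon) = 0.06*0.66 + 0.60238*0.34 = 0.039600 + 0.204809 = 0.244409
Of this, 0.204809 comes from 0.60238*0.34 (the intruder=true cases).
So P(intruder | barking, ¬passing raccoon) = 0.204809/0.244409 ≈ 0.838.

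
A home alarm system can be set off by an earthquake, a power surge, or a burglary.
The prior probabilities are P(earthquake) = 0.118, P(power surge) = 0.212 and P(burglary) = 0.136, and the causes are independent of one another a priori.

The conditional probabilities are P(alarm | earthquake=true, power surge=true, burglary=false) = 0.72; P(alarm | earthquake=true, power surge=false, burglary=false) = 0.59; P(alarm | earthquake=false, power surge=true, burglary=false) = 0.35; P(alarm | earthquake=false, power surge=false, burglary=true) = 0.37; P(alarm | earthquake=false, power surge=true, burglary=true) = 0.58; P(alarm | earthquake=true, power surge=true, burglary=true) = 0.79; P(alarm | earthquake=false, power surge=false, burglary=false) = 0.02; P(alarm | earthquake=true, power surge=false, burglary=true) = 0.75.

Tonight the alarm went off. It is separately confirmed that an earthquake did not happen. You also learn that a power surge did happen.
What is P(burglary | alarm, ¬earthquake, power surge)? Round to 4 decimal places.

Enumerate both values of burglary and weight by the priors:
  P(alarm | ¬earthquake, power surge) = 0.35*0.864 + 0.58*0.136
        = 0.302400 + 0.078880 = 0.381280
The terms with burglary present sum to 0.078880, so
  P(burglary | alarm, ¬earthquake, power surge) = 0.078880 / 0.381280 ≈ 0.2069

P(burglary | alarm, ¬earthquake, power surge) ≈ 0.2069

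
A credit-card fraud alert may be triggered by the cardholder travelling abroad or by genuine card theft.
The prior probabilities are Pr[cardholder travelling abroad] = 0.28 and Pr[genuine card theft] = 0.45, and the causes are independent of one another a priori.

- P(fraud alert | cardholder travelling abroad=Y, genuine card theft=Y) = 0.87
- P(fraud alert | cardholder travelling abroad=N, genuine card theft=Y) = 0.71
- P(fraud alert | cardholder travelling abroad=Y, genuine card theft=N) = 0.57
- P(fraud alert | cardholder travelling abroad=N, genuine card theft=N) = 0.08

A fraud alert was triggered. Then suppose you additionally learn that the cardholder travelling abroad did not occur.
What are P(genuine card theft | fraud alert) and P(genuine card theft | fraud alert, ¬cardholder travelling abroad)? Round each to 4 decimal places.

P(genuine card theft | fraud alert) ≈ 0.7398; P(genuine card theft | fraud alert, ¬cardholder travelling abroad) ≈ 0.8790

Enumerate the 4 (cardholder travelling abroad, genuine card theft) configurations and weight by the priors:
  P(fraud alert) = 0.08·0.72·0.55 + 0.71·0.72·0.45 + 0.57·0.28·0.55 + 0.87·0.28·0.45
        = 0.031680 + 0.230040 + 0.087780 + 0.109620 = 0.459120
The terms with genuine card theft present sum to 0.339660, so
  P(genuine card theft | fraud alert) = 0.339660 / 0.459120 ≈ 0.7398

With the extra evidence:
P(fraud alert | ¬cardholder travelling abroad) = 0.08×0.55 + 0.71×0.45 = 0.044000 + 0.319500 = 0.363500
The genuine card theft-present share is 0.71×0.45 = 0.319500.
Hence the posterior is 0.319500/0.363500 ≈ 0.8790.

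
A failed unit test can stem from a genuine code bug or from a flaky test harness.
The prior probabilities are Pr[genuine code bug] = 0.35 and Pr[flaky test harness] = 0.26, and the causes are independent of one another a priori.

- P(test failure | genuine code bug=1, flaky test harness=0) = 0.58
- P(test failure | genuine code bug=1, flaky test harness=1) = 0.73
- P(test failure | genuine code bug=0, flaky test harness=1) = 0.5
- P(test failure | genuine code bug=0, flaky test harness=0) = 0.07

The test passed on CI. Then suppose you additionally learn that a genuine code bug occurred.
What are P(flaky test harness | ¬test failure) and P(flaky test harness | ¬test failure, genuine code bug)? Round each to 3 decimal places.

P(flaky test harness | ¬test failure) ≈ 0.164; P(flaky test harness | ¬test failure, genuine code bug) ≈ 0.184

P(¬test failure) = 0.93×0.65×0.74 + 0.5×0.65×0.26 + 0.42×0.35×0.74 + 0.27×0.35×0.26 = 0.447330 + 0.084500 + 0.108780 + 0.024570 = 0.665180
Restricting to configurations with flaky test harness present: 0.084500 + 0.024570 = 0.109070.
P(flaky test harness | ¬test failure) = 0.109070 / 0.665180 ≈ 0.164

Now also conditioning on genuine code bug=true:
Sum P(¬test failure|·) weighted by the priors over both values of flaky test harness:
  P(¬test failure | genuine code bug) = 0.42*0.74 + 0.27*0.26
        = 0.310800 + 0.070200 = 0.381000
Keeping only the flaky test harness-present terms gives 0.070200, so
  P(flaky test harness | ¬test failure, genuine code bug) = 0.070200 / 0.381000 ≈ 0.184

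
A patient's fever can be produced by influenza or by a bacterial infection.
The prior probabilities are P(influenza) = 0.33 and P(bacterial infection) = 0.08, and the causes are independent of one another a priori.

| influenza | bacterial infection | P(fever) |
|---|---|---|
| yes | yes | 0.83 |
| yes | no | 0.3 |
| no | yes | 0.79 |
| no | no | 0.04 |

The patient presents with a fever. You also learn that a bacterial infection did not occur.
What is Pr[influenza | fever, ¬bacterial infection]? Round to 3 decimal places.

Pr[influenza | fever, ¬bacterial infection] ≈ 0.787

Enumerate both values of influenza and weight by the priors:
  P(fever | ¬bacterial infection) = 0.04·0.67 + 0.3·0.33
        = 0.026800 + 0.099000 = 0.125800
Keeping only the influenza-present terms gives 0.099000, so
  P(influenza | fever, ¬bacterial infection) = 0.099000 / 0.125800 ≈ 0.787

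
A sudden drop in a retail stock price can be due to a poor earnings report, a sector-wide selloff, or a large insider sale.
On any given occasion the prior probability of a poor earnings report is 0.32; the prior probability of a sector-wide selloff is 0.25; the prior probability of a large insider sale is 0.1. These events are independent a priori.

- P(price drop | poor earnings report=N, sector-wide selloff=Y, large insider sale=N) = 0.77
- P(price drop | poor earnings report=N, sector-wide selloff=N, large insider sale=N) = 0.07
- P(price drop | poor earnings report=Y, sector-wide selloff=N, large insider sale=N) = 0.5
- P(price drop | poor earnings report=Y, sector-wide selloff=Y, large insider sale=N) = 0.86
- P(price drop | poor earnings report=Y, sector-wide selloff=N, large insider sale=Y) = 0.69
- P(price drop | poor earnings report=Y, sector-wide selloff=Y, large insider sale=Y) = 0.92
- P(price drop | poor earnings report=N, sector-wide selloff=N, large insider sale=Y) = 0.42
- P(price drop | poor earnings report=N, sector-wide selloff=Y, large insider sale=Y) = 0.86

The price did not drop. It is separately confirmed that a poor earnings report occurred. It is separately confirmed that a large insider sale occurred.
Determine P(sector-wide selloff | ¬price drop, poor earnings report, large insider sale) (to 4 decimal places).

For the numerator, keep only sector-wide selloff=true terms: 0.08·0.25 = 0.020000
Denominator P(¬price drop | poor earnings report, large insider sale): 0.31·0.75 + 0.08·0.25 = 0.252500
Posterior = 0.020000 / 0.252500 ≈ 0.0792

P(sector-wide selloff | ¬price drop, poor earnings report, large insider sale) ≈ 0.0792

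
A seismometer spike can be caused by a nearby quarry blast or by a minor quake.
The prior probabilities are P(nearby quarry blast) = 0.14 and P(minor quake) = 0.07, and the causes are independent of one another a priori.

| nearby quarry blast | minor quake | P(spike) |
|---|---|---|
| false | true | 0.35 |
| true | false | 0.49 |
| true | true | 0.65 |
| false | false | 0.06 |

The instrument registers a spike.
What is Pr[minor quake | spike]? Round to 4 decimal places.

Pr[minor quake | spike] ≈ 0.1971

Sum P(spike|·) weighted by the priors over the 4 (nearby quarry blast, minor quake) configurations:
  P(spike) = 0.06*0.86*0.93 + 0.35*0.86*0.07 + 0.49*0.14*0.93 + 0.65*0.14*0.07
        = 0.047988 + 0.021070 + 0.063798 + 0.006370 = 0.139226
The terms with minor quake present sum to 0.027440, so
  P(minor quake | spike) = 0.027440 / 0.139226 ≈ 0.1971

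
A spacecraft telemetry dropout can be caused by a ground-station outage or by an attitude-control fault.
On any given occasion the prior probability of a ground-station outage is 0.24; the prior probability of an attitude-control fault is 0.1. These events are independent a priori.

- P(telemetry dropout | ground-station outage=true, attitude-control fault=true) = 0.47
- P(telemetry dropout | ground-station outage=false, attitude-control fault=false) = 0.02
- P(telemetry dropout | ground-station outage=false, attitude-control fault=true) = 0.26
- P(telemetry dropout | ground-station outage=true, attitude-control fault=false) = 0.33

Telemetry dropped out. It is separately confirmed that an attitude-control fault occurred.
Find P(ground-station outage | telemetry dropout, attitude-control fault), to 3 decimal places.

Sum P(telemetry dropout|·) weighted by the priors over both values of ground-station outage:
  P(telemetry dropout | attitude-control fault) = 0.26*0.76 + 0.47*0.24
        = 0.197600 + 0.112800 = 0.310400
The terms with ground-station outage present sum to 0.112800, so
  P(ground-station outage | telemetry dropout, attitude-control fault) = 0.112800 / 0.310400 ≈ 0.363

P(ground-station outage | telemetry dropout, attitude-control fault) ≈ 0.363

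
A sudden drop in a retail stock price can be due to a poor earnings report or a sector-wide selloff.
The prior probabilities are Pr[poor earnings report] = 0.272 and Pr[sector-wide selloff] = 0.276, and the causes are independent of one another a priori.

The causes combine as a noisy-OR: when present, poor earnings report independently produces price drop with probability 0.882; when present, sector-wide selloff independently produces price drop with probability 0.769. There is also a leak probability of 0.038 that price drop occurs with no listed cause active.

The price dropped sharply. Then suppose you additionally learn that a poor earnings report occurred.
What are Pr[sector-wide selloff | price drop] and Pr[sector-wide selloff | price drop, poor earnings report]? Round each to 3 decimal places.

Under noisy-OR, P(price drop | causes) = 1 − (1−0.038)·∏(1−qᵢ) over the active causes.
For the numerator, keep only sector-wide selloff=true terms: 0.156277 + 0.073103 = 0.229380
The normalizing constant is 0.038×0.728×0.724 + 0.777778×0.728×0.276 + 0.886484×0.272×0.724 + 0.973778×0.272×0.276 = 0.423983
Posterior = 0.229380 / 0.423983 ≈ 0.541

Now also conditioning on poor earnings report=true:
Sum P(price drop|·) weighted by the priors over both values of sector-wide selloff:
  P(price drop | poor earnings report) = 0.886484·0.724 + 0.973778·0.276
        = 0.641814 + 0.268763 = 0.910577
Keeping only the sector-wide selloff-present terms gives 0.268763, so
  P(sector-wide selloff | price drop, poor earnings report) = 0.268763 / 0.910577 ≈ 0.295

Pr[sector-wide selloff | price drop] ≈ 0.541; Pr[sector-wide selloff | price drop, poor earnings report] ≈ 0.295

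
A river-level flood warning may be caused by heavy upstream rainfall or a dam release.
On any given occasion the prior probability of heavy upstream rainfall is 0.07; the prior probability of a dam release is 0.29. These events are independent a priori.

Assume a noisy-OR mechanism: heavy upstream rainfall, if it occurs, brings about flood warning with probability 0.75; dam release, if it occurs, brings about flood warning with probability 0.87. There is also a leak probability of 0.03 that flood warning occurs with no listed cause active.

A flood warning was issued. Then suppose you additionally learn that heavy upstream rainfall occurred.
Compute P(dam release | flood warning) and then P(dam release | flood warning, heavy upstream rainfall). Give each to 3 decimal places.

Under noisy-OR, P(flood warning | causes) = 1 − (1−0.03)·∏(1−qᵢ) over the active causes.
P(flood warning) = 0.03·0.93·0.71 + 0.8739·0.93·0.29 + 0.7575·0.07·0.71 + 0.968475·0.07·0.29 = 0.019809 + 0.235691 + 0.037648 + 0.019660 = 0.312808
The dam release-present share is 0.235691 + 0.019660 = 0.255351.
Hence the posterior is 0.255351/0.312808 ≈ 0.816.

With the extra evidence:
Weight on dam release=true, given the evidence: 0.968475×0.29 = 0.280858
Denominator P(flood warning | heavy upstream rainfall): 0.7575×0.71 + 0.968475×0.29 = 0.818683
P(dam release | flood warning, heavy upstream rainfall) = 0.280858/0.818683 ≈ 0.343
Conditioning on heavy upstream rainfall lowers the posterior on dam release: the classic explaining-away effect in a common-effect structure.

P(dam release | flood warning) ≈ 0.816; P(dam release | flood warning, heavy upstream rainfall) ≈ 0.343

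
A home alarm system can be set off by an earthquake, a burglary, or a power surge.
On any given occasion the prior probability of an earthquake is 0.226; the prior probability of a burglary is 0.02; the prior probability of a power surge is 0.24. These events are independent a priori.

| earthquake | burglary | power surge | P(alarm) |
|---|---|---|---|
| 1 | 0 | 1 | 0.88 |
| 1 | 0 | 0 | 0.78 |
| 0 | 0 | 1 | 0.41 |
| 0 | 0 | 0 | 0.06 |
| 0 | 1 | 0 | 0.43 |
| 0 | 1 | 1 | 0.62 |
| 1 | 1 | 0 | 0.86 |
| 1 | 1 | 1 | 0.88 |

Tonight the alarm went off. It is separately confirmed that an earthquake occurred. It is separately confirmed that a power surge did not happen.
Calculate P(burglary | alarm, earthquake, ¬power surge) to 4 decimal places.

P(alarm | earthquake, ¬power surge) = 0.78*0.98 + 0.86*0.02 = 0.764400 + 0.017200 = 0.781600
The burglary-present share is 0.86*0.02 = 0.017200.
Hence the posterior is 0.017200/0.781600 ≈ 0.0220.

P(burglary | alarm, earthquake, ¬power surge) ≈ 0.0220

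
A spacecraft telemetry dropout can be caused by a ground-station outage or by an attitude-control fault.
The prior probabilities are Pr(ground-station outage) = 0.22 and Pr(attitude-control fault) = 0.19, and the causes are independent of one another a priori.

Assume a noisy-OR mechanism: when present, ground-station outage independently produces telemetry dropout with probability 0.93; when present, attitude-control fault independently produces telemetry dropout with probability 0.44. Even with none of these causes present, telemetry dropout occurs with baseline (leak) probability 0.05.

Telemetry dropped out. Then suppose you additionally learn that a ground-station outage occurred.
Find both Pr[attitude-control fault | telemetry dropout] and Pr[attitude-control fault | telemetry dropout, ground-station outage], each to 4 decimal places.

Pr[attitude-control fault | telemetry dropout] ≈ 0.3564; Pr[attitude-control fault | telemetry dropout, ground-station outage] ≈ 0.1948

Under noisy-OR, P(telemetry dropout | causes) = 1 − (1−0.05)·∏(1−qᵢ) over the active causes.
Weight on attitude-control fault=true, given the evidence: 0.069358 + 0.040243 = 0.109601
The normalizing constant is 0.05·0.78·0.81 + 0.468·0.78·0.19 + 0.9335·0.22·0.81 + 0.96276·0.22·0.19 = 0.307541
Posterior = 0.109601 / 0.307541 ≈ 0.3564

Now condition on the additional information:
P(telemetry dropout | ground-station outage) = 0.9335×0.81 + 0.96276×0.19 = 0.756135 + 0.182924 = 0.939059
The attitude-control fault-present share is 0.96276×0.19 = 0.182924.
So P(attitude-control fault | telemetry dropout, ground-station outage) = 0.182924/0.939059 ≈ 0.1948.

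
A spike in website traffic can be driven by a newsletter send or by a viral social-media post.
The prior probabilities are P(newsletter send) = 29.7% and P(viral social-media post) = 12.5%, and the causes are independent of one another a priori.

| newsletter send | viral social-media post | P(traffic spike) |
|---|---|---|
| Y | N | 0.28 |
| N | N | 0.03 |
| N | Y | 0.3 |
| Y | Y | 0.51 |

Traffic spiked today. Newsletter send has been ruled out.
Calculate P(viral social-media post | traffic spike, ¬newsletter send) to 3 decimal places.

P(viral social-media post | traffic spike, ¬newsletter send) ≈ 0.588

P(traffic spike | ¬newsletter send) = 0.03·0.875 + 0.3·0.125 = 0.026250 + 0.037500 = 0.063750
The viral social-media post-present share is 0.3·0.125 = 0.037500.
So P(viral social-media post | traffic spike, ¬newsletter send) = 0.037500/0.063750 ≈ 0.588.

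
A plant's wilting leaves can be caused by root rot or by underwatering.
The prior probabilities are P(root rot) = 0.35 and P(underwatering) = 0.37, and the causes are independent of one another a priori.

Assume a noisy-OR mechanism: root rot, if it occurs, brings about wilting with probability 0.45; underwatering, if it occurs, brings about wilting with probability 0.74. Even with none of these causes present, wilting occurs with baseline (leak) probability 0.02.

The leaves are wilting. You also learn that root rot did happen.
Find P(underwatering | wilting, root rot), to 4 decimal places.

Under noisy-OR, P(wilting | causes) = 1 − (1−0.02)·∏(1−qᵢ) over the active causes.
P(wilting | root rot) = 0.461·0.63 + 0.85986·0.37 = 0.290430 + 0.318148 = 0.608578
The underwatering-present share is 0.85986·0.37 = 0.318148.
Hence the posterior is 0.318148/0.608578 ≈ 0.5228.

P(underwatering | wilting, root rot) ≈ 0.5228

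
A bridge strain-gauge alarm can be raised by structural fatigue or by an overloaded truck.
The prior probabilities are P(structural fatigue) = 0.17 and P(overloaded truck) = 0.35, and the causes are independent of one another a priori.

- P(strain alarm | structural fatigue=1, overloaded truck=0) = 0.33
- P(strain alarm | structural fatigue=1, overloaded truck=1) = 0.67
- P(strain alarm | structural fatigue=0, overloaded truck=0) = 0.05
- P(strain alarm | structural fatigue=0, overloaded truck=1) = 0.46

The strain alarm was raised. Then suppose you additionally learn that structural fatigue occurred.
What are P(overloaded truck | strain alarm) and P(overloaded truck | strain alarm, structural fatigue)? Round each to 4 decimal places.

P(overloaded truck | strain alarm) ≈ 0.7322; P(overloaded truck | strain alarm, structural fatigue) ≈ 0.5223

P(strain alarm) = 0.05·0.83·0.65 + 0.46·0.83·0.35 + 0.33·0.17·0.65 + 0.67·0.17·0.35 = 0.026975 + 0.133630 + 0.036465 + 0.039865 = 0.236935
The overloaded truck-present share is 0.133630 + 0.039865 = 0.173495.
P(overloaded truck | strain alarm) = 0.173495 / 0.236935 ≈ 0.7322

With the extra evidence:
P(strain alarm | structural fatigue) = 0.33·0.65 + 0.67·0.35 = 0.214500 + 0.234500 = 0.449000
The overloaded truck-present share is 0.67·0.35 = 0.234500.
So P(overloaded truck | strain alarm, structural fatigue) = 0.234500/0.449000 ≈ 0.5223.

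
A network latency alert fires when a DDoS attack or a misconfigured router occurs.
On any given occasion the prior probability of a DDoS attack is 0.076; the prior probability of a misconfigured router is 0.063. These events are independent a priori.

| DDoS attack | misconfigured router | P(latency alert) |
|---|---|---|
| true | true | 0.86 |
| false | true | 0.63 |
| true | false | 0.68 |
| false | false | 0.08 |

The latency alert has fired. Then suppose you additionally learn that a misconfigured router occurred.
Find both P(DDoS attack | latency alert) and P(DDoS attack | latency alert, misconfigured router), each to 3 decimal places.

Numerator (weight on configurations with DDoS attack): 0.048424 + 0.004118 = 0.052542
The normalizing constant is 0.08×0.924×0.937 + 0.63×0.924×0.063 + 0.68×0.076×0.937 + 0.86×0.076×0.063 = 0.158479
P(DDoS attack | latency alert) = 0.052542/0.158479 ≈ 0.332

With the extra evidence:
P(latency alert | misconfigured router) = 0.63×0.924 + 0.86×0.076 = 0.582120 + 0.065360 = 0.647480
Of this, 0.065360 comes from 0.86×0.076 (the DDoS attack=true cases).
So P(DDoS attack | latency alert, misconfigured router) = 0.065360/0.647480 ≈ 0.101.
This is intercausal reasoning (explaining away): once misconfigured router accounts for the latency alert, DDoS attack becomes less likely.

P(DDoS attack | latency alert) ≈ 0.332; P(DDoS attack | latency alert, misconfigured router) ≈ 0.101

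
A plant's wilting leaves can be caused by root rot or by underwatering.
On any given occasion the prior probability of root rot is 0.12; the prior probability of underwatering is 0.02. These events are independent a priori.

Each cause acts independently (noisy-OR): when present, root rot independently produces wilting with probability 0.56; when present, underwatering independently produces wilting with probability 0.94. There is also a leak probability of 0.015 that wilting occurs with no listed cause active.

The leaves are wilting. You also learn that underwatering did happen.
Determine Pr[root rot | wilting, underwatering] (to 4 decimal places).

Pr[root rot | wilting, underwatering] ≈ 0.1237

Under noisy-OR, P(wilting | causes) = 1 − (1−0.015)·∏(1−qᵢ) over the active causes.
Enumerate both values of root rot and weight by the priors:
  P(wilting | underwatering) = 0.9409*0.88 + 0.973996*0.12
        = 0.827992 + 0.116880 = 0.944872
Keeping only the root rot-present terms gives 0.116880, so
  P(root rot | wilting, underwatering) = 0.116880 / 0.944872 ≈ 0.1237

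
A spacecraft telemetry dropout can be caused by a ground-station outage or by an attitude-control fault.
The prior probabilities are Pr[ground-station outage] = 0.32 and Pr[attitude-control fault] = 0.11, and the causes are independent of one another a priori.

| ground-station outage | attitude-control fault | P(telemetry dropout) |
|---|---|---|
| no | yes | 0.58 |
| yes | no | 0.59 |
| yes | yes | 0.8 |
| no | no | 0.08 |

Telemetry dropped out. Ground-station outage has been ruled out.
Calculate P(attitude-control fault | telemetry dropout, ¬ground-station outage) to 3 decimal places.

P(attitude-control fault | telemetry dropout, ¬ground-station outage) ≈ 0.473

Numerator (weight on configurations with attitude-control fault): 0.58·0.11 = 0.063800
Normalizer over all consistent configurations: 0.08·0.89 + 0.58·0.11 = 0.135000
P(attitude-control fault | telemetry dropout, ¬ground-station outage) = 0.063800/0.135000 ≈ 0.473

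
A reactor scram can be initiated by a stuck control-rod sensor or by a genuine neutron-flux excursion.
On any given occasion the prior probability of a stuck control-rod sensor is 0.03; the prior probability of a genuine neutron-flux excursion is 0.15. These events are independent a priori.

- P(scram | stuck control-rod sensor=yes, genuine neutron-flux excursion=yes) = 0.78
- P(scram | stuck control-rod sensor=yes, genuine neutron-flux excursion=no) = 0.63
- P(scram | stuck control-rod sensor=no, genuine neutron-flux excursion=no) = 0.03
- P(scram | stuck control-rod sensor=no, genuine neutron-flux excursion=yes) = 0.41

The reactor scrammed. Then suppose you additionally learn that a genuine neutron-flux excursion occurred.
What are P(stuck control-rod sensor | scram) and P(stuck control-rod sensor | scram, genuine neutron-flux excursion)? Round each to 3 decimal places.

P(stuck control-rod sensor | scram) ≈ 0.188; P(stuck control-rod sensor | scram, genuine neutron-flux excursion) ≈ 0.056

P(scram) = 0.03×0.97×0.85 + 0.41×0.97×0.15 + 0.63×0.03×0.85 + 0.78×0.03×0.15 = 0.024735 + 0.059655 + 0.016065 + 0.003510 = 0.103965
Restricting to configurations with stuck control-rod sensor present: 0.016065 + 0.003510 = 0.019575.
P(stuck control-rod sensor | scram) = 0.019575 / 0.103965 ≈ 0.188

With the extra evidence:
Numerator (weight on configurations with stuck control-rod sensor): 0.78*0.03 = 0.023400
Denominator P(scram | genuine neutron-flux excursion): 0.41*0.97 + 0.78*0.03 = 0.421100
P(stuck control-rod sensor | scram, genuine neutron-flux excursion) = 0.023400/0.421100 ≈ 0.056
The drop from 0.188 to 0.056 is the explaining-away (discounting) effect.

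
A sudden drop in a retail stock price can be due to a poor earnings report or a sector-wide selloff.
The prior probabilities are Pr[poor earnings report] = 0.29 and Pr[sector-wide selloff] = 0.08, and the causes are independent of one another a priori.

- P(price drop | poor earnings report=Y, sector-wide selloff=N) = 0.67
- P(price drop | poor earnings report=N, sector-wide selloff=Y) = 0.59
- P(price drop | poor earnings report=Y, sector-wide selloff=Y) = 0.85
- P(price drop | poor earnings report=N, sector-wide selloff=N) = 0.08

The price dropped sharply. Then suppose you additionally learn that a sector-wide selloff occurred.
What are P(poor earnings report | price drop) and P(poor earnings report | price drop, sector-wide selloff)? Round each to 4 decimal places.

P(poor earnings report | price drop) ≈ 0.6983; P(poor earnings report | price drop, sector-wide selloff) ≈ 0.3705

P(price drop) = 0.08×0.71×0.92 + 0.59×0.71×0.08 + 0.67×0.29×0.92 + 0.85×0.29×0.08 = 0.052256 + 0.033512 + 0.178756 + 0.019720 = 0.284244
Restricting to configurations with poor earnings report present: 0.178756 + 0.019720 = 0.198476.
So P(poor earnings report | price drop) = 0.198476/0.284244 ≈ 0.6983.

Now also conditioning on sector-wide selloff=true:
P(price drop | sector-wide selloff) = 0.59·0.71 + 0.85·0.29 = 0.418900 + 0.246500 = 0.665400
Of this, 0.246500 comes from 0.85·0.29 (the poor earnings report=true cases).
Hence the posterior is 0.246500/0.665400 ≈ 0.3705.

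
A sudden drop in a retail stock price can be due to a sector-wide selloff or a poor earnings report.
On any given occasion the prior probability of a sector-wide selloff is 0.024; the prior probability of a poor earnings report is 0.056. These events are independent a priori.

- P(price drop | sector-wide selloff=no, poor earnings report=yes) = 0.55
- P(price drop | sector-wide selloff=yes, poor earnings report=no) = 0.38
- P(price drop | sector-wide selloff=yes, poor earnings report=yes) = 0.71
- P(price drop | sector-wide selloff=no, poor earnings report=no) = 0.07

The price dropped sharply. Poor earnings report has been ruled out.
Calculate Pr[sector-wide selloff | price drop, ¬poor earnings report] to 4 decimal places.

P(price drop | ¬poor earnings report) = 0.07×0.976 + 0.38×0.024 = 0.068320 + 0.009120 = 0.077440
Restricting to configurations with sector-wide selloff present: 0.38×0.024 = 0.009120.
P(sector-wide selloff | price drop, ¬poor earnings report) = 0.009120 / 0.077440 ≈ 0.1178

Pr[sector-wide selloff | price drop, ¬poor earnings report] ≈ 0.1178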